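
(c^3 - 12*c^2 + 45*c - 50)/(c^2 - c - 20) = (c^2 - 7*c + 10)/(c + 4)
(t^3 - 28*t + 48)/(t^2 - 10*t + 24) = (t^2 + 4*t - 12)/(t - 6)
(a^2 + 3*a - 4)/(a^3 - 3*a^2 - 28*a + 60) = (a^2 + 3*a - 4)/(a^3 - 3*a^2 - 28*a + 60)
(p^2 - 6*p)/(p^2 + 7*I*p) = (p - 6)/(p + 7*I)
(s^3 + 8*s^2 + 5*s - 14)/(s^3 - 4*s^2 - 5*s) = (-s^3 - 8*s^2 - 5*s + 14)/(s*(-s^2 + 4*s + 5))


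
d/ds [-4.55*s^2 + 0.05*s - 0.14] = 0.05 - 9.1*s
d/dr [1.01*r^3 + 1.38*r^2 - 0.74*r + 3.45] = 3.03*r^2 + 2.76*r - 0.74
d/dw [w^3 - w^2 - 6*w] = 3*w^2 - 2*w - 6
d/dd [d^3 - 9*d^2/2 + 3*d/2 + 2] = 3*d^2 - 9*d + 3/2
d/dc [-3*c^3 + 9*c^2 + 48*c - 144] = -9*c^2 + 18*c + 48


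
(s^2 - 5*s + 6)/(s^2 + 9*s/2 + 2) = 2*(s^2 - 5*s + 6)/(2*s^2 + 9*s + 4)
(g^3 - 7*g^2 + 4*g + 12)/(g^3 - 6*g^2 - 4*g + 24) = (g + 1)/(g + 2)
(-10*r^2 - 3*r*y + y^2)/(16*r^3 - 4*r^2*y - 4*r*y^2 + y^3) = (-5*r + y)/(8*r^2 - 6*r*y + y^2)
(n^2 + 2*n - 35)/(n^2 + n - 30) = (n + 7)/(n + 6)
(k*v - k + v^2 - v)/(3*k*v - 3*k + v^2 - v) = (k + v)/(3*k + v)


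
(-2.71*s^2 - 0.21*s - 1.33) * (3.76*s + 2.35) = -10.1896*s^3 - 7.1581*s^2 - 5.4943*s - 3.1255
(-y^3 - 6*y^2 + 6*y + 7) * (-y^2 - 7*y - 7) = y^5 + 13*y^4 + 43*y^3 - 7*y^2 - 91*y - 49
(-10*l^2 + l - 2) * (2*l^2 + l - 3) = -20*l^4 - 8*l^3 + 27*l^2 - 5*l + 6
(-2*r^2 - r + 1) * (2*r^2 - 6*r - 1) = -4*r^4 + 10*r^3 + 10*r^2 - 5*r - 1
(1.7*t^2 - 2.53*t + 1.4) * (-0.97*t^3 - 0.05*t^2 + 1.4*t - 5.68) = -1.649*t^5 + 2.3691*t^4 + 1.1485*t^3 - 13.268*t^2 + 16.3304*t - 7.952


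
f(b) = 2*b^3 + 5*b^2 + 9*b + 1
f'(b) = 6*b^2 + 10*b + 9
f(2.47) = 83.87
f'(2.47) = 70.31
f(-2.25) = -16.72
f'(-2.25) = 16.88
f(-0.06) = 0.48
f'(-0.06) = 8.42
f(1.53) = 33.64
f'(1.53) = 38.35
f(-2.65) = -24.96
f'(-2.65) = 24.64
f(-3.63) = -61.45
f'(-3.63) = 51.76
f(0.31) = 4.33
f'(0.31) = 12.68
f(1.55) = 34.41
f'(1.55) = 38.92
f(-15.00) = -5759.00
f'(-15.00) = 1209.00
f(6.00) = 667.00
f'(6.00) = 285.00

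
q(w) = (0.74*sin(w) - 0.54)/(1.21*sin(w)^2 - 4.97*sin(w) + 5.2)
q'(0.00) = 0.04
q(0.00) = -0.10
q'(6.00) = 0.02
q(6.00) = -0.11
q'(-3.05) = -0.03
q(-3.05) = -0.11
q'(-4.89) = 0.13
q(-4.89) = 0.13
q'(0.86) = 0.24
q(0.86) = 0.01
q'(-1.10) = -0.00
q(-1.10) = -0.11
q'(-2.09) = 0.00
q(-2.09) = -0.11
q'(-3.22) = -0.05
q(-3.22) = -0.10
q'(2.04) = -0.24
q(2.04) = 0.07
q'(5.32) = -0.00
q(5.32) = -0.11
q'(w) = (-2.42*sin(w)*cos(w) + 4.97*cos(w))*(0.74*sin(w) - 0.54)/(1.21*sin(w)^2 - 4.97*sin(w) + 5.2)^2 + 0.74*cos(w)/(1.21*sin(w)^2 - 4.97*sin(w) + 5.2)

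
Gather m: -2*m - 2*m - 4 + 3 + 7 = 6 - 4*m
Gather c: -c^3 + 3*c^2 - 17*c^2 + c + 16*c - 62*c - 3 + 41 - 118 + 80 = -c^3 - 14*c^2 - 45*c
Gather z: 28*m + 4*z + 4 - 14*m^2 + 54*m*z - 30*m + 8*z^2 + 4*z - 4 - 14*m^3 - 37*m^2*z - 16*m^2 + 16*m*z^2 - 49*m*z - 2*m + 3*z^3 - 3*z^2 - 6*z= -14*m^3 - 30*m^2 - 4*m + 3*z^3 + z^2*(16*m + 5) + z*(-37*m^2 + 5*m + 2)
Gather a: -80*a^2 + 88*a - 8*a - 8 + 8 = -80*a^2 + 80*a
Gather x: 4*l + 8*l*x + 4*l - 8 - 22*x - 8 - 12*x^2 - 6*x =8*l - 12*x^2 + x*(8*l - 28) - 16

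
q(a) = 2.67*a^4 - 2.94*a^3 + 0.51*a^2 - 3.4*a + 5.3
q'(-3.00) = -374.20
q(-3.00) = 315.74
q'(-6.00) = -2633.92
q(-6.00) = 4139.42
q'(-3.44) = -546.04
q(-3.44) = 516.60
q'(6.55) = 2626.08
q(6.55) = 4093.20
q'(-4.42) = -1102.45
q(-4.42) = 1303.22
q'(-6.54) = -3374.79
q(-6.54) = 5756.27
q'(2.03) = 51.67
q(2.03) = 21.25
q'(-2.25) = -172.00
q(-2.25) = 117.45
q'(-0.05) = -3.47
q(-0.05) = 5.47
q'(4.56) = 830.52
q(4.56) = 876.07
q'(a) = 10.68*a^3 - 8.82*a^2 + 1.02*a - 3.4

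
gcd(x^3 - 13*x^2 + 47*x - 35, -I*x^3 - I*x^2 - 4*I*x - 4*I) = 1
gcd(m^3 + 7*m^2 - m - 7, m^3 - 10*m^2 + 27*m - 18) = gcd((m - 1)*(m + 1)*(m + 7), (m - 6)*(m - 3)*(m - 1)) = m - 1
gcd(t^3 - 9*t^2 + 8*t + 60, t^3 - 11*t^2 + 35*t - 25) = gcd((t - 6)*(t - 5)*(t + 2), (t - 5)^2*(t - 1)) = t - 5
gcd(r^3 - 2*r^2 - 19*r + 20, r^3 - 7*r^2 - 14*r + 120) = r^2 - r - 20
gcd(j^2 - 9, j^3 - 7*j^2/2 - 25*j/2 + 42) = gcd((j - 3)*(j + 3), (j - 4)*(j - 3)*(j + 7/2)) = j - 3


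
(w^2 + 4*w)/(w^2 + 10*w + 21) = w*(w + 4)/(w^2 + 10*w + 21)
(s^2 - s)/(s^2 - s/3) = 3*(s - 1)/(3*s - 1)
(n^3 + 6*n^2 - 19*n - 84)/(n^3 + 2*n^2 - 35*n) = (n^2 - n - 12)/(n*(n - 5))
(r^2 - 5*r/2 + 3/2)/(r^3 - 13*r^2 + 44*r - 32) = (r - 3/2)/(r^2 - 12*r + 32)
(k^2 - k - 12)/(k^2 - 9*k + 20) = (k + 3)/(k - 5)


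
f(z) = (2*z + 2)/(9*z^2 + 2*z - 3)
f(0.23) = -1.19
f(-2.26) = -0.07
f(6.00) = 0.04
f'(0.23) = -4.51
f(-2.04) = -0.07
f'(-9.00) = 0.00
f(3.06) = 0.09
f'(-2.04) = -0.01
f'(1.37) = -0.34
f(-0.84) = 0.19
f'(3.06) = -0.04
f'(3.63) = -0.03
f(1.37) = 0.28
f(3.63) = 0.08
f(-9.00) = -0.02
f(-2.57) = -0.06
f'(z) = (-18*z - 2)*(2*z + 2)/(9*z^2 + 2*z - 3)^2 + 2/(9*z^2 + 2*z - 3)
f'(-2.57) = -0.01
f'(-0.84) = 2.70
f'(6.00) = -0.00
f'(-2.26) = -0.01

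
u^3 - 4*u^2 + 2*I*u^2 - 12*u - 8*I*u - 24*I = (u - 6)*(u + 2)*(u + 2*I)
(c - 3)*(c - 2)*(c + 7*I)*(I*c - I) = I*c^4 - 7*c^3 - 6*I*c^3 + 42*c^2 + 11*I*c^2 - 77*c - 6*I*c + 42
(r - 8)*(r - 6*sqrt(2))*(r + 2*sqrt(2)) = r^3 - 8*r^2 - 4*sqrt(2)*r^2 - 24*r + 32*sqrt(2)*r + 192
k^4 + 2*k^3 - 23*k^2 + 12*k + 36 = (k - 3)*(k - 2)*(k + 1)*(k + 6)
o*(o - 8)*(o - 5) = o^3 - 13*o^2 + 40*o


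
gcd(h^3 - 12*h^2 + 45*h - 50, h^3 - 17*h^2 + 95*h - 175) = h^2 - 10*h + 25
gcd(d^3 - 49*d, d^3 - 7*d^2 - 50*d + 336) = d + 7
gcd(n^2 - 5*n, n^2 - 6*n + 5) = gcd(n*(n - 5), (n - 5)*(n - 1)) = n - 5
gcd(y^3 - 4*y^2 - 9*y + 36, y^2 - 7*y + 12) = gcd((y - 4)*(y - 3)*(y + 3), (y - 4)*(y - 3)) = y^2 - 7*y + 12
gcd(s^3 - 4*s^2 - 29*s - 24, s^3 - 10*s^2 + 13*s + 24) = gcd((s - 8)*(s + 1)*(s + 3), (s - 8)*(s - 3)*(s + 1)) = s^2 - 7*s - 8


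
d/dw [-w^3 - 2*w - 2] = -3*w^2 - 2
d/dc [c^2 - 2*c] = 2*c - 2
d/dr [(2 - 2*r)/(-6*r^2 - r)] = 2*(-6*r^2 + 12*r + 1)/(r^2*(36*r^2 + 12*r + 1))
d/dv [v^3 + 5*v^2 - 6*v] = 3*v^2 + 10*v - 6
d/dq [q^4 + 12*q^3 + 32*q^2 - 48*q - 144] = 4*q^3 + 36*q^2 + 64*q - 48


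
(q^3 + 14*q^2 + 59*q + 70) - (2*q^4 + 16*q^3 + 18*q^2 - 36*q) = -2*q^4 - 15*q^3 - 4*q^2 + 95*q + 70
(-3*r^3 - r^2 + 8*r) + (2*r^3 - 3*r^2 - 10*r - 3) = -r^3 - 4*r^2 - 2*r - 3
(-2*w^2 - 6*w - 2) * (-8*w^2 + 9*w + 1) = 16*w^4 + 30*w^3 - 40*w^2 - 24*w - 2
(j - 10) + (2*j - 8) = 3*j - 18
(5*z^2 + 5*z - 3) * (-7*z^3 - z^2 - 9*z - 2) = -35*z^5 - 40*z^4 - 29*z^3 - 52*z^2 + 17*z + 6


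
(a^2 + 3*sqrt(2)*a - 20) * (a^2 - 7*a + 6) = a^4 - 7*a^3 + 3*sqrt(2)*a^3 - 21*sqrt(2)*a^2 - 14*a^2 + 18*sqrt(2)*a + 140*a - 120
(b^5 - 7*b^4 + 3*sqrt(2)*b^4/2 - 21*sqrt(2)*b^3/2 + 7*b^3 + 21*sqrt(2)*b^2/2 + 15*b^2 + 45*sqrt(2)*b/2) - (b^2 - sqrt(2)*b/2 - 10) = b^5 - 7*b^4 + 3*sqrt(2)*b^4/2 - 21*sqrt(2)*b^3/2 + 7*b^3 + 14*b^2 + 21*sqrt(2)*b^2/2 + 23*sqrt(2)*b + 10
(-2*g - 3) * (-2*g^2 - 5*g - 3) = 4*g^3 + 16*g^2 + 21*g + 9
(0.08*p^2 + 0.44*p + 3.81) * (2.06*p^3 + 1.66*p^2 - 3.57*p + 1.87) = 0.1648*p^5 + 1.0392*p^4 + 8.2934*p^3 + 4.9034*p^2 - 12.7789*p + 7.1247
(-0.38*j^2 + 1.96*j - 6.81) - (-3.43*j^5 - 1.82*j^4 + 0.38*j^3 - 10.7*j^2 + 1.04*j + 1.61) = 3.43*j^5 + 1.82*j^4 - 0.38*j^3 + 10.32*j^2 + 0.92*j - 8.42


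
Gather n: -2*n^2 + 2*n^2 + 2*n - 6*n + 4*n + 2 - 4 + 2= 0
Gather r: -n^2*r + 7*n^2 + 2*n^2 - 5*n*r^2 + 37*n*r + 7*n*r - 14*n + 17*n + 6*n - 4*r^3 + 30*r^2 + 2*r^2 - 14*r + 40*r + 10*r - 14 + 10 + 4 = 9*n^2 + 9*n - 4*r^3 + r^2*(32 - 5*n) + r*(-n^2 + 44*n + 36)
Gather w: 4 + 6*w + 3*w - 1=9*w + 3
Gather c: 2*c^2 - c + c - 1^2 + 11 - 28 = 2*c^2 - 18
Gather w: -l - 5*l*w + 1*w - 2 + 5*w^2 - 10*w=-l + 5*w^2 + w*(-5*l - 9) - 2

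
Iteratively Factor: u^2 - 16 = (u - 4)*(u + 4)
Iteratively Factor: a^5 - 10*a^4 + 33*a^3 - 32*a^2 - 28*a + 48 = (a - 2)*(a^4 - 8*a^3 + 17*a^2 + 2*a - 24) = (a - 2)*(a + 1)*(a^3 - 9*a^2 + 26*a - 24) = (a - 3)*(a - 2)*(a + 1)*(a^2 - 6*a + 8) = (a - 3)*(a - 2)^2*(a + 1)*(a - 4)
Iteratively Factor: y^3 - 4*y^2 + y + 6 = (y - 3)*(y^2 - y - 2) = (y - 3)*(y - 2)*(y + 1)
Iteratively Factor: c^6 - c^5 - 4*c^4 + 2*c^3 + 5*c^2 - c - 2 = (c - 2)*(c^5 + c^4 - 2*c^3 - 2*c^2 + c + 1) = (c - 2)*(c - 1)*(c^4 + 2*c^3 - 2*c - 1) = (c - 2)*(c - 1)*(c + 1)*(c^3 + c^2 - c - 1) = (c - 2)*(c - 1)*(c + 1)^2*(c^2 - 1) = (c - 2)*(c - 1)*(c + 1)^3*(c - 1)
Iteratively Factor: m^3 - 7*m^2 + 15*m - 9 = (m - 3)*(m^2 - 4*m + 3) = (m - 3)*(m - 1)*(m - 3)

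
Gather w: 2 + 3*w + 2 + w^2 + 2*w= w^2 + 5*w + 4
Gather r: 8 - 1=7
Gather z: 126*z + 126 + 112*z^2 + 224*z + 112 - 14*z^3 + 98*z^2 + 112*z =-14*z^3 + 210*z^2 + 462*z + 238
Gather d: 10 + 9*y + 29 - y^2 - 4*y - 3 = -y^2 + 5*y + 36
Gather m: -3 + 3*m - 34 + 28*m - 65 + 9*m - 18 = 40*m - 120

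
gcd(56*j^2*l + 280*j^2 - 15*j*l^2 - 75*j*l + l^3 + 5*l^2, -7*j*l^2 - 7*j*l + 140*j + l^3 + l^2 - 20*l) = 7*j*l + 35*j - l^2 - 5*l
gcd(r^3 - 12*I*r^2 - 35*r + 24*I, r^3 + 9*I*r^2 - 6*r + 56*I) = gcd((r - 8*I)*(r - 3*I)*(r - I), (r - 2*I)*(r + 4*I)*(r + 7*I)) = 1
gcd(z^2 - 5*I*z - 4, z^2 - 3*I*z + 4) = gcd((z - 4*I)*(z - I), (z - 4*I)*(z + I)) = z - 4*I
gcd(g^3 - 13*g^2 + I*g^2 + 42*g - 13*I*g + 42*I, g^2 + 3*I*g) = 1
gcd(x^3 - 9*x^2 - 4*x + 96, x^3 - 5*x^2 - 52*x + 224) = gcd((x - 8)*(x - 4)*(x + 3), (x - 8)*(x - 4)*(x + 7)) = x^2 - 12*x + 32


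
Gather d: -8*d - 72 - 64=-8*d - 136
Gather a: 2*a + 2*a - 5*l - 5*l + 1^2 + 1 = 4*a - 10*l + 2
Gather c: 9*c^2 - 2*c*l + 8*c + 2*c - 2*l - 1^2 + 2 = 9*c^2 + c*(10 - 2*l) - 2*l + 1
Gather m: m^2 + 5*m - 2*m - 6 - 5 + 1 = m^2 + 3*m - 10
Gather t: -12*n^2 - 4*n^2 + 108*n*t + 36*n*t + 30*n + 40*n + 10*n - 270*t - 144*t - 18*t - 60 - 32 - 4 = -16*n^2 + 80*n + t*(144*n - 432) - 96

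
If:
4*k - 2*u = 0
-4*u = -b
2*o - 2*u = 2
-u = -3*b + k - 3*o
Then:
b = -8/9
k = -1/9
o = 7/9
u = -2/9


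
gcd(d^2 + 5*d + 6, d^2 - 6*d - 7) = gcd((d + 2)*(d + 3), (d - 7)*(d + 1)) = 1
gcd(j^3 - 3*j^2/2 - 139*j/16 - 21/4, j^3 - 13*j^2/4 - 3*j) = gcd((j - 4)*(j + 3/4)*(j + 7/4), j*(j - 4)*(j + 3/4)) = j^2 - 13*j/4 - 3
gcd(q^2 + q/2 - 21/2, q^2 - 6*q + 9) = q - 3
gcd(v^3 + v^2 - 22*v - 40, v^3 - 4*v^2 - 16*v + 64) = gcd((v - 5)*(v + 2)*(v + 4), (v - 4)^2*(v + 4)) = v + 4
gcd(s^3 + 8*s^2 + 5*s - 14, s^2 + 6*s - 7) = s^2 + 6*s - 7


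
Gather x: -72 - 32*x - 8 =-32*x - 80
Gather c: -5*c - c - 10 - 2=-6*c - 12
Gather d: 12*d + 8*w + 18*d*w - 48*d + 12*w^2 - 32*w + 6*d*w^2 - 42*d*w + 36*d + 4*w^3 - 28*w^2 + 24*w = d*(6*w^2 - 24*w) + 4*w^3 - 16*w^2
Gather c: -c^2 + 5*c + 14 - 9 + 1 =-c^2 + 5*c + 6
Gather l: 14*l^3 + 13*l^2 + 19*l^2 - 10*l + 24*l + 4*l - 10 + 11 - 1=14*l^3 + 32*l^2 + 18*l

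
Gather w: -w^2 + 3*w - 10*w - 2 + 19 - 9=-w^2 - 7*w + 8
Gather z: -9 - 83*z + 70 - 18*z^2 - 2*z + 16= -18*z^2 - 85*z + 77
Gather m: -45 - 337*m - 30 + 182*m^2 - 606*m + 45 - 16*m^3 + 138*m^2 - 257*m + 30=-16*m^3 + 320*m^2 - 1200*m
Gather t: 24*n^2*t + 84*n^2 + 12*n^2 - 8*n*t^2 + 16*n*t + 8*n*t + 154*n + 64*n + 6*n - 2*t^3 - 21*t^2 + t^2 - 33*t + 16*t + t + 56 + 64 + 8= 96*n^2 + 224*n - 2*t^3 + t^2*(-8*n - 20) + t*(24*n^2 + 24*n - 16) + 128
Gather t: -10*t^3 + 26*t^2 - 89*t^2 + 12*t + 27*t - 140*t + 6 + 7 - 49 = -10*t^3 - 63*t^2 - 101*t - 36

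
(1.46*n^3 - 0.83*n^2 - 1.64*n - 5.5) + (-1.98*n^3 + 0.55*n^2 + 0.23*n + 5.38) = -0.52*n^3 - 0.28*n^2 - 1.41*n - 0.12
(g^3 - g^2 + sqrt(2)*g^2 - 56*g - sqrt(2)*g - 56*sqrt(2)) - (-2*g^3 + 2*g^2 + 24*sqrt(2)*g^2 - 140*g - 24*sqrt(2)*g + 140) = 3*g^3 - 23*sqrt(2)*g^2 - 3*g^2 + 23*sqrt(2)*g + 84*g - 140 - 56*sqrt(2)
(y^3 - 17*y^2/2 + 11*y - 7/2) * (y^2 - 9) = y^5 - 17*y^4/2 + 2*y^3 + 73*y^2 - 99*y + 63/2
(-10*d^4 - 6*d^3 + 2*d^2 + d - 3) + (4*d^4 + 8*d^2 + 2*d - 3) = -6*d^4 - 6*d^3 + 10*d^2 + 3*d - 6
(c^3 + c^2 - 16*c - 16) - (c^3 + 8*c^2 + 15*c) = -7*c^2 - 31*c - 16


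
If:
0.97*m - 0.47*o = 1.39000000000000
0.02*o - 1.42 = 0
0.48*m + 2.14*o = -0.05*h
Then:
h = -3382.82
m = 35.84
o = 71.00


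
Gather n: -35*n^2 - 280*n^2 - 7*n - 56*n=-315*n^2 - 63*n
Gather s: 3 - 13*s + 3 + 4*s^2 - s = 4*s^2 - 14*s + 6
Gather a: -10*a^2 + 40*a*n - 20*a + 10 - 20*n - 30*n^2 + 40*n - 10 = -10*a^2 + a*(40*n - 20) - 30*n^2 + 20*n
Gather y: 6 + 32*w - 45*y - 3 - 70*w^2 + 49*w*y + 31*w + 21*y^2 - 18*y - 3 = -70*w^2 + 63*w + 21*y^2 + y*(49*w - 63)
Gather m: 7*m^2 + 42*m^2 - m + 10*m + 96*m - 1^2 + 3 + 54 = 49*m^2 + 105*m + 56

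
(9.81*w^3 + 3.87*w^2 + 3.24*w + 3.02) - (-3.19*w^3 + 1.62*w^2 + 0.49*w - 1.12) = 13.0*w^3 + 2.25*w^2 + 2.75*w + 4.14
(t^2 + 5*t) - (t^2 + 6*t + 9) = -t - 9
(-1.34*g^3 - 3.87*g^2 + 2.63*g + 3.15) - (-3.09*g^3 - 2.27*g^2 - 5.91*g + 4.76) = 1.75*g^3 - 1.6*g^2 + 8.54*g - 1.61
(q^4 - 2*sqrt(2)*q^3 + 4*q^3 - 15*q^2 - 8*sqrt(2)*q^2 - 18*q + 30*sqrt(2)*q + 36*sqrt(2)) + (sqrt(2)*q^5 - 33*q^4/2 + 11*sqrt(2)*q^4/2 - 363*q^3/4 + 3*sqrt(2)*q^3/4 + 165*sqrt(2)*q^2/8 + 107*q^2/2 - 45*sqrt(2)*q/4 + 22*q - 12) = sqrt(2)*q^5 - 31*q^4/2 + 11*sqrt(2)*q^4/2 - 347*q^3/4 - 5*sqrt(2)*q^3/4 + 101*sqrt(2)*q^2/8 + 77*q^2/2 + 4*q + 75*sqrt(2)*q/4 - 12 + 36*sqrt(2)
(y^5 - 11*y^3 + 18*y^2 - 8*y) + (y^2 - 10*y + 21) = y^5 - 11*y^3 + 19*y^2 - 18*y + 21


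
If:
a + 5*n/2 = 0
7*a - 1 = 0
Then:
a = 1/7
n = -2/35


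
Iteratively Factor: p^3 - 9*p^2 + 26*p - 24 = (p - 3)*(p^2 - 6*p + 8) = (p - 4)*(p - 3)*(p - 2)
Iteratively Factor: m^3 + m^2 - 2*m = (m - 1)*(m^2 + 2*m) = (m - 1)*(m + 2)*(m)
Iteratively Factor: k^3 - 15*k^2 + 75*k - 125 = (k - 5)*(k^2 - 10*k + 25) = (k - 5)^2*(k - 5)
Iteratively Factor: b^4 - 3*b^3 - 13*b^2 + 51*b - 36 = (b - 3)*(b^3 - 13*b + 12) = (b - 3)*(b - 1)*(b^2 + b - 12) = (b - 3)*(b - 1)*(b + 4)*(b - 3)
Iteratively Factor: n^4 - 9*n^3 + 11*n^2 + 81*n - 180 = (n + 3)*(n^3 - 12*n^2 + 47*n - 60) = (n - 4)*(n + 3)*(n^2 - 8*n + 15) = (n - 4)*(n - 3)*(n + 3)*(n - 5)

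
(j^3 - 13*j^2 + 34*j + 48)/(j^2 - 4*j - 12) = (j^2 - 7*j - 8)/(j + 2)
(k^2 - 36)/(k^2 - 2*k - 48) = (k - 6)/(k - 8)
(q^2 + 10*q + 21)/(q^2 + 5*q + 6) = (q + 7)/(q + 2)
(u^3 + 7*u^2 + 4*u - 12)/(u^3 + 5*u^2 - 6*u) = (u + 2)/u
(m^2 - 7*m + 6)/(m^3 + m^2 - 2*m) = (m - 6)/(m*(m + 2))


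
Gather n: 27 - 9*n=27 - 9*n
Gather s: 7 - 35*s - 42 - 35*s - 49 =-70*s - 84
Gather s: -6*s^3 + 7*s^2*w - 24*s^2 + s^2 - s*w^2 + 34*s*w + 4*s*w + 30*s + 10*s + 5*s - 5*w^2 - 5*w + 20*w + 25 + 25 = -6*s^3 + s^2*(7*w - 23) + s*(-w^2 + 38*w + 45) - 5*w^2 + 15*w + 50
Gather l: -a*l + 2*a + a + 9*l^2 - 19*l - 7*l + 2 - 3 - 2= 3*a + 9*l^2 + l*(-a - 26) - 3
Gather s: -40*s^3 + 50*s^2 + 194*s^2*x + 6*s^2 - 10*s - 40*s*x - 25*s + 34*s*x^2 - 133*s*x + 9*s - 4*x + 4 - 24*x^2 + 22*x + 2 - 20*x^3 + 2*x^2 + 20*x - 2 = -40*s^3 + s^2*(194*x + 56) + s*(34*x^2 - 173*x - 26) - 20*x^3 - 22*x^2 + 38*x + 4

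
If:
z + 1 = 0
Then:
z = -1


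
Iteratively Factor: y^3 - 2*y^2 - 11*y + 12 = (y + 3)*(y^2 - 5*y + 4) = (y - 1)*(y + 3)*(y - 4)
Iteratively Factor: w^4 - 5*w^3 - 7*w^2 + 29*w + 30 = (w - 3)*(w^3 - 2*w^2 - 13*w - 10) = (w - 3)*(w + 1)*(w^2 - 3*w - 10) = (w - 5)*(w - 3)*(w + 1)*(w + 2)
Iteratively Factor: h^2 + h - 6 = (h + 3)*(h - 2)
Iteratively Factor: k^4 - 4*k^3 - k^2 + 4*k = (k + 1)*(k^3 - 5*k^2 + 4*k) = (k - 1)*(k + 1)*(k^2 - 4*k) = (k - 4)*(k - 1)*(k + 1)*(k)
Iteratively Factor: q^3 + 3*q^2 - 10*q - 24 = (q - 3)*(q^2 + 6*q + 8) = (q - 3)*(q + 2)*(q + 4)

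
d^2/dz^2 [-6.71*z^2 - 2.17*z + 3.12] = -13.4200000000000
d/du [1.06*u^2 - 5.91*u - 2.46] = 2.12*u - 5.91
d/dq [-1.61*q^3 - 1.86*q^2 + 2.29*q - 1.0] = -4.83*q^2 - 3.72*q + 2.29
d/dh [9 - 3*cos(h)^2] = 3*sin(2*h)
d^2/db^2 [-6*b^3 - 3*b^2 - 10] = -36*b - 6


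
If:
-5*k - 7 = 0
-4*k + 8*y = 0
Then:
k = -7/5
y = -7/10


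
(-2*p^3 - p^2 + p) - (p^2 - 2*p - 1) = -2*p^3 - 2*p^2 + 3*p + 1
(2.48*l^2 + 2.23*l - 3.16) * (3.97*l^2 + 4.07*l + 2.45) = 9.8456*l^4 + 18.9467*l^3 + 2.6069*l^2 - 7.3977*l - 7.742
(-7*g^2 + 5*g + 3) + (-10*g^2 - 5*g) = 3 - 17*g^2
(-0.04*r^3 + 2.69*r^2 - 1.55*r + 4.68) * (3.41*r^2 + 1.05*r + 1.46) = -0.1364*r^5 + 9.1309*r^4 - 2.5194*r^3 + 18.2587*r^2 + 2.651*r + 6.8328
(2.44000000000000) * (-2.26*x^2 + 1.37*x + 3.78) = -5.5144*x^2 + 3.3428*x + 9.2232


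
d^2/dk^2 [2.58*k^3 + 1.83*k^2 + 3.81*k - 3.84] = 15.48*k + 3.66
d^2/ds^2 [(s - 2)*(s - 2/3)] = 2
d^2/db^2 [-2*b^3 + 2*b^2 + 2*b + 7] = 4 - 12*b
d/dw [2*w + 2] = 2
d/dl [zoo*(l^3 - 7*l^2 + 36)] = zoo*l*(l + 1)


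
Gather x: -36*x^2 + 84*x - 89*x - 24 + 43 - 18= -36*x^2 - 5*x + 1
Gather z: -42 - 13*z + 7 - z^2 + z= -z^2 - 12*z - 35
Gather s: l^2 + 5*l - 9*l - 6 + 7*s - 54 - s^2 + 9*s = l^2 - 4*l - s^2 + 16*s - 60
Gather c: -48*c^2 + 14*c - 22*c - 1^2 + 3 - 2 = -48*c^2 - 8*c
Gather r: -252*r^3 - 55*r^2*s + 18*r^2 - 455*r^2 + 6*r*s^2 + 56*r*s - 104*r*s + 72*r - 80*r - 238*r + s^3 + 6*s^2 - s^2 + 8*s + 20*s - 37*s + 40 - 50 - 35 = -252*r^3 + r^2*(-55*s - 437) + r*(6*s^2 - 48*s - 246) + s^3 + 5*s^2 - 9*s - 45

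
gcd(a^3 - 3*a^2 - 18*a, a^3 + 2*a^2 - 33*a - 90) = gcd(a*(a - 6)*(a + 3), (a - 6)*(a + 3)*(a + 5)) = a^2 - 3*a - 18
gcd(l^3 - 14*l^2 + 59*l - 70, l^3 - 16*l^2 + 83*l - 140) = l^2 - 12*l + 35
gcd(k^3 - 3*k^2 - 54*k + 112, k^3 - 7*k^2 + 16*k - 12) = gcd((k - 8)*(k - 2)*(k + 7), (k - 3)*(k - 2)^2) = k - 2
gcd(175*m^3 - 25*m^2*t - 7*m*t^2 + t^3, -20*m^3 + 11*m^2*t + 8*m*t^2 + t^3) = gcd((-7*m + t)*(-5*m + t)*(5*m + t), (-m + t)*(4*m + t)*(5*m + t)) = 5*m + t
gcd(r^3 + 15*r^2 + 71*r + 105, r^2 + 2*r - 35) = r + 7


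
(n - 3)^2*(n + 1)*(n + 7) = n^4 + 2*n^3 - 32*n^2 + 30*n + 63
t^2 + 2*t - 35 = (t - 5)*(t + 7)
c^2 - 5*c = c*(c - 5)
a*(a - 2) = a^2 - 2*a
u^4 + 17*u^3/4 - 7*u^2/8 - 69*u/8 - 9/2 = (u - 3/2)*(u + 3/4)*(u + 1)*(u + 4)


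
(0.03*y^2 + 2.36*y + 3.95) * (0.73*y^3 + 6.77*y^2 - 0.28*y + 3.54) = 0.0219*y^5 + 1.9259*y^4 + 18.8523*y^3 + 26.1869*y^2 + 7.2484*y + 13.983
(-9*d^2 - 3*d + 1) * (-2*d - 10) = 18*d^3 + 96*d^2 + 28*d - 10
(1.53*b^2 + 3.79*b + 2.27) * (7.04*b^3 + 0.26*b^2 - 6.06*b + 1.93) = 10.7712*b^5 + 27.0794*b^4 + 7.6944*b^3 - 19.4243*b^2 - 6.4415*b + 4.3811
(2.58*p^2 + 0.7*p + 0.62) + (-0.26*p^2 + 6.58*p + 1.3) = 2.32*p^2 + 7.28*p + 1.92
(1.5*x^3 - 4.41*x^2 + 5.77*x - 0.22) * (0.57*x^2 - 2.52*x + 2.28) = 0.855*x^5 - 6.2937*x^4 + 17.8221*x^3 - 24.7206*x^2 + 13.71*x - 0.5016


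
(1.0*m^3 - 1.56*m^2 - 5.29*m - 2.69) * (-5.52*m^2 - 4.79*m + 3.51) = -5.52*m^5 + 3.8212*m^4 + 40.1832*m^3 + 34.7123*m^2 - 5.6828*m - 9.4419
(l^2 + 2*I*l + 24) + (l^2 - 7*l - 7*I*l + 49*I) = 2*l^2 - 7*l - 5*I*l + 24 + 49*I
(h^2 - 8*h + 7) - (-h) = h^2 - 7*h + 7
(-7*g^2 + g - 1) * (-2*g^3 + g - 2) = 14*g^5 - 2*g^4 - 5*g^3 + 15*g^2 - 3*g + 2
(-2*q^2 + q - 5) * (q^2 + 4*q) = -2*q^4 - 7*q^3 - q^2 - 20*q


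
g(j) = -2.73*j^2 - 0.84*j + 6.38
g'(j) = -5.46*j - 0.84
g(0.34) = 5.78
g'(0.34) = -2.70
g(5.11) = -69.20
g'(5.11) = -28.74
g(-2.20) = -4.99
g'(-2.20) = 11.17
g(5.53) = -81.75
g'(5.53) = -31.03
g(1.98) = -5.99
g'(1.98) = -11.65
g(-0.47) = 6.17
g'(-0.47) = 1.73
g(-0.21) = 6.44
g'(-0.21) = 0.31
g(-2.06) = -3.47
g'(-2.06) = 10.41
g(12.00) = -396.82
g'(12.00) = -66.36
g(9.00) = -222.31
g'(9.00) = -49.98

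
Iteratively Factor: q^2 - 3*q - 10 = (q - 5)*(q + 2)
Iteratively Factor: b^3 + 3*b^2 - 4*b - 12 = (b + 2)*(b^2 + b - 6) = (b + 2)*(b + 3)*(b - 2)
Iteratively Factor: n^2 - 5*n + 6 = (n - 3)*(n - 2)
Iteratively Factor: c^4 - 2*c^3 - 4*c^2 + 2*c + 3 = (c + 1)*(c^3 - 3*c^2 - c + 3) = (c - 1)*(c + 1)*(c^2 - 2*c - 3) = (c - 1)*(c + 1)^2*(c - 3)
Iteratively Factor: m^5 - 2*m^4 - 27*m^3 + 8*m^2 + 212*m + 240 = (m + 2)*(m^4 - 4*m^3 - 19*m^2 + 46*m + 120) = (m + 2)*(m + 3)*(m^3 - 7*m^2 + 2*m + 40) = (m - 4)*(m + 2)*(m + 3)*(m^2 - 3*m - 10) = (m - 5)*(m - 4)*(m + 2)*(m + 3)*(m + 2)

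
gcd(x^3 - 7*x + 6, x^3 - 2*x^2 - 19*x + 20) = x - 1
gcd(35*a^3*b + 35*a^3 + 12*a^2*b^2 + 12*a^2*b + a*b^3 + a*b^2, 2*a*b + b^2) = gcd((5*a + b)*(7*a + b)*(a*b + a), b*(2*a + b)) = 1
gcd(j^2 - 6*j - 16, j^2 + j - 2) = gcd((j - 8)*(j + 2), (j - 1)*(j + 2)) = j + 2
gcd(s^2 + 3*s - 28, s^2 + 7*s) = s + 7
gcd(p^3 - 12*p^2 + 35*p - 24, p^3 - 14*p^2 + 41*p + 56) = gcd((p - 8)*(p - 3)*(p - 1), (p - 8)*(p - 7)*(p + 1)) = p - 8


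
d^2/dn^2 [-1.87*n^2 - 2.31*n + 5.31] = -3.74000000000000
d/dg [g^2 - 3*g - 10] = 2*g - 3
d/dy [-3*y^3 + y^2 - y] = -9*y^2 + 2*y - 1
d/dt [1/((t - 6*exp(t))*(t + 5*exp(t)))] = (-(t - 6*exp(t))*(5*exp(t) + 1) + (t + 5*exp(t))*(6*exp(t) - 1))/((t - 6*exp(t))^2*(t + 5*exp(t))^2)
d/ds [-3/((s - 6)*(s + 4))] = 6*(s - 1)/((s - 6)^2*(s + 4)^2)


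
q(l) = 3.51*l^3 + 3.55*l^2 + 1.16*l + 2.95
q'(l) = 10.53*l^2 + 7.1*l + 1.16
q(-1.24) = 0.28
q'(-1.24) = 8.55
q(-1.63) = -4.71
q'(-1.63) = 17.56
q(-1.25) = 0.19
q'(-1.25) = 8.74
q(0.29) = 3.67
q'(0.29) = 4.10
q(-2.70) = -43.39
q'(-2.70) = 58.75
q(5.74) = 790.38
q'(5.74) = 388.85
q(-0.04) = 2.91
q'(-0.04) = 0.89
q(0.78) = 7.68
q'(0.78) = 13.10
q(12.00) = 6593.35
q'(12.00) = 1602.68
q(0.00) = 2.95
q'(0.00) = 1.16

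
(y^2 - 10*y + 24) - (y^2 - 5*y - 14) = 38 - 5*y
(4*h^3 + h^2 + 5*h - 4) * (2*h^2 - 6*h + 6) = 8*h^5 - 22*h^4 + 28*h^3 - 32*h^2 + 54*h - 24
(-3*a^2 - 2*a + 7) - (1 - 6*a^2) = 3*a^2 - 2*a + 6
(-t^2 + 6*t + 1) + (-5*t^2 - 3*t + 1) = -6*t^2 + 3*t + 2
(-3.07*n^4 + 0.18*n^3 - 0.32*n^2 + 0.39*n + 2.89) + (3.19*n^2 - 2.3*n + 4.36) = -3.07*n^4 + 0.18*n^3 + 2.87*n^2 - 1.91*n + 7.25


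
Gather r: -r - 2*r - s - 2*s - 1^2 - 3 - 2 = -3*r - 3*s - 6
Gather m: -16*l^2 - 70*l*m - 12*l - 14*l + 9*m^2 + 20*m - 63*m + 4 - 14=-16*l^2 - 26*l + 9*m^2 + m*(-70*l - 43) - 10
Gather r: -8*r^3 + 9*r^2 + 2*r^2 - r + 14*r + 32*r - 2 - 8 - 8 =-8*r^3 + 11*r^2 + 45*r - 18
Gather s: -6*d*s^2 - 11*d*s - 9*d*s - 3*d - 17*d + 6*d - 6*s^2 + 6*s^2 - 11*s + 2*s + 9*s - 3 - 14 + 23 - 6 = -6*d*s^2 - 20*d*s - 14*d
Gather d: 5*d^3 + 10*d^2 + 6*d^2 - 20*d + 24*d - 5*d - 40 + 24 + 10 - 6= 5*d^3 + 16*d^2 - d - 12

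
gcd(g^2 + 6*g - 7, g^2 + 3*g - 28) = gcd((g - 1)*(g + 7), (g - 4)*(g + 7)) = g + 7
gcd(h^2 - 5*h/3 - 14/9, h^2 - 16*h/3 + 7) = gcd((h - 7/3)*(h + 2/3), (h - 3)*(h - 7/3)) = h - 7/3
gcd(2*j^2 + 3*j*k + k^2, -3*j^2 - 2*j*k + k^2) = j + k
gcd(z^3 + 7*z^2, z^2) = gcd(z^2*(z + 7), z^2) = z^2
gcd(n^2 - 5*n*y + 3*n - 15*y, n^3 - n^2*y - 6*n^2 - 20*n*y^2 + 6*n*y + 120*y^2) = -n + 5*y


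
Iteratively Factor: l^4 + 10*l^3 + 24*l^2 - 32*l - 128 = (l + 4)*(l^3 + 6*l^2 - 32) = (l + 4)^2*(l^2 + 2*l - 8) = (l - 2)*(l + 4)^2*(l + 4)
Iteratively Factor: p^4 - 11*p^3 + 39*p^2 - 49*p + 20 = (p - 5)*(p^3 - 6*p^2 + 9*p - 4) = (p - 5)*(p - 4)*(p^2 - 2*p + 1) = (p - 5)*(p - 4)*(p - 1)*(p - 1)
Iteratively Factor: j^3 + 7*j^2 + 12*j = (j + 3)*(j^2 + 4*j) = (j + 3)*(j + 4)*(j)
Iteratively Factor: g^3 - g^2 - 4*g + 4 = (g + 2)*(g^2 - 3*g + 2) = (g - 2)*(g + 2)*(g - 1)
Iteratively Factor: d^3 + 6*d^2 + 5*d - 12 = (d + 3)*(d^2 + 3*d - 4) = (d + 3)*(d + 4)*(d - 1)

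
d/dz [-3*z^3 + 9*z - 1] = 9 - 9*z^2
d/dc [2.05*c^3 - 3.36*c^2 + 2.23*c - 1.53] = 6.15*c^2 - 6.72*c + 2.23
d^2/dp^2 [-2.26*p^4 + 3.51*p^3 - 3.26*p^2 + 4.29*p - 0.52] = -27.12*p^2 + 21.06*p - 6.52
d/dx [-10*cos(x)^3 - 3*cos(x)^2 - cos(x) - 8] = (30*cos(x)^2 + 6*cos(x) + 1)*sin(x)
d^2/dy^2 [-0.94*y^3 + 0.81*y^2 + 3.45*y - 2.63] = 1.62 - 5.64*y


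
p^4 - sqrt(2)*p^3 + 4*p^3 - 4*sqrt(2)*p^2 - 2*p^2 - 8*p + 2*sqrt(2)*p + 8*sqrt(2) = (p + 4)*(p - sqrt(2))^2*(p + sqrt(2))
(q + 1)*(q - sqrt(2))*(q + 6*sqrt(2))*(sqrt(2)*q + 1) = sqrt(2)*q^4 + sqrt(2)*q^3 + 11*q^3 - 7*sqrt(2)*q^2 + 11*q^2 - 12*q - 7*sqrt(2)*q - 12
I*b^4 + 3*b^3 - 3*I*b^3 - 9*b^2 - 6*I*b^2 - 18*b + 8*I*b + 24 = (b - 4)*(b + 2)*(b - 3*I)*(I*b - I)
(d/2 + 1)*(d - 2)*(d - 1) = d^3/2 - d^2/2 - 2*d + 2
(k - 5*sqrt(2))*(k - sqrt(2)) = k^2 - 6*sqrt(2)*k + 10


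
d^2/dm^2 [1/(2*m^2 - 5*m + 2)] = 2*(-4*m^2 + 10*m + (4*m - 5)^2 - 4)/(2*m^2 - 5*m + 2)^3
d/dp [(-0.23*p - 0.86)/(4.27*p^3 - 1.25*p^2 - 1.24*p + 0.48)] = (1.9642*p^3 + 10.7291*p^2 - 2.15*p - 1.1768)/(18.2329*p^6 - 10.675*p^5 - 9.0271*p^4 + 7.1992*p^3 + 0.3376*p^2 - 1.1904*p + 0.2304)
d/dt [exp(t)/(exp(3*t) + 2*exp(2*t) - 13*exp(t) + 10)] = 2*(-exp(3*t) - exp(2*t) + 5)*exp(t)/(exp(6*t) + 4*exp(5*t) - 22*exp(4*t) - 32*exp(3*t) + 209*exp(2*t) - 260*exp(t) + 100)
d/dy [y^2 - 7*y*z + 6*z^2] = 2*y - 7*z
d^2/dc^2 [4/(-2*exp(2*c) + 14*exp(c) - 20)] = 2*(-2*(2*exp(c) - 7)^2*exp(c) + (4*exp(c) - 7)*(exp(2*c) - 7*exp(c) + 10))*exp(c)/(exp(2*c) - 7*exp(c) + 10)^3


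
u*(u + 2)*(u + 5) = u^3 + 7*u^2 + 10*u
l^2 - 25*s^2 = (l - 5*s)*(l + 5*s)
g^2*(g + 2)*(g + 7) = g^4 + 9*g^3 + 14*g^2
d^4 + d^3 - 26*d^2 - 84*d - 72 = (d - 6)*(d + 2)^2*(d + 3)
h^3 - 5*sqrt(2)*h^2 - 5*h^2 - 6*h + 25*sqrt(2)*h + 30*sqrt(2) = (h - 6)*(h + 1)*(h - 5*sqrt(2))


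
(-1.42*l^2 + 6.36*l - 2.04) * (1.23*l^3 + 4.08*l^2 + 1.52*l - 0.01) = -1.7466*l^5 + 2.0292*l^4 + 21.2812*l^3 + 1.3582*l^2 - 3.1644*l + 0.0204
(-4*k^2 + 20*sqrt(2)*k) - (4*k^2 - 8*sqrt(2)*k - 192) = -8*k^2 + 28*sqrt(2)*k + 192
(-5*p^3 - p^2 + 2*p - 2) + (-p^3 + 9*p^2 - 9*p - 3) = -6*p^3 + 8*p^2 - 7*p - 5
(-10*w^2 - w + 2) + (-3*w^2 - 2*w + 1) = -13*w^2 - 3*w + 3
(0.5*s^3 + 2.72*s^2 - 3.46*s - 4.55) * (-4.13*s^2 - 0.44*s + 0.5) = -2.065*s^5 - 11.4536*s^4 + 13.343*s^3 + 21.6739*s^2 + 0.272*s - 2.275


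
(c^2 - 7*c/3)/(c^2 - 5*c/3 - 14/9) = 3*c/(3*c + 2)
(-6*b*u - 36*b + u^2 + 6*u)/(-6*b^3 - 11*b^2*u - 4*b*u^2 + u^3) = (u + 6)/(b^2 + 2*b*u + u^2)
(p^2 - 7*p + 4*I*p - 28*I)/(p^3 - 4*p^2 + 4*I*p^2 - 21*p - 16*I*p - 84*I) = 1/(p + 3)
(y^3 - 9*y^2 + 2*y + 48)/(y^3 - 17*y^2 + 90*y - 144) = (y + 2)/(y - 6)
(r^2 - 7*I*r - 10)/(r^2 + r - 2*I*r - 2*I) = (r - 5*I)/(r + 1)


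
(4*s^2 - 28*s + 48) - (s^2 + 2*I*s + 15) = 3*s^2 - 28*s - 2*I*s + 33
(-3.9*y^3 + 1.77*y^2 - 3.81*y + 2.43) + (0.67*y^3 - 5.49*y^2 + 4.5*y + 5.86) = -3.23*y^3 - 3.72*y^2 + 0.69*y + 8.29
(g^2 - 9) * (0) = 0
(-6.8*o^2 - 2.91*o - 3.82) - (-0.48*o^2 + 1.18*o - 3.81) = -6.32*o^2 - 4.09*o - 0.00999999999999979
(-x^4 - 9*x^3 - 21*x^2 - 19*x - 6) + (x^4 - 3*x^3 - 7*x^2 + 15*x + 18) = -12*x^3 - 28*x^2 - 4*x + 12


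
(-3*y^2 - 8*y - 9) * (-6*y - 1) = 18*y^3 + 51*y^2 + 62*y + 9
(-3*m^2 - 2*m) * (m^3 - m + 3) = -3*m^5 - 2*m^4 + 3*m^3 - 7*m^2 - 6*m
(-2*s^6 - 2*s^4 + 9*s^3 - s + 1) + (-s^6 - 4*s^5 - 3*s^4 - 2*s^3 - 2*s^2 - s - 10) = -3*s^6 - 4*s^5 - 5*s^4 + 7*s^3 - 2*s^2 - 2*s - 9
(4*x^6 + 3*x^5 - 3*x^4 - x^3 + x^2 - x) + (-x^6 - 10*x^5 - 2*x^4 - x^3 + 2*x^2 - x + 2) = 3*x^6 - 7*x^5 - 5*x^4 - 2*x^3 + 3*x^2 - 2*x + 2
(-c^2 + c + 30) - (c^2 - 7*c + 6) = -2*c^2 + 8*c + 24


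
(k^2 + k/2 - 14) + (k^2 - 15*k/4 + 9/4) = 2*k^2 - 13*k/4 - 47/4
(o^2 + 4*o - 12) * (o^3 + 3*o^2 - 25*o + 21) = o^5 + 7*o^4 - 25*o^3 - 115*o^2 + 384*o - 252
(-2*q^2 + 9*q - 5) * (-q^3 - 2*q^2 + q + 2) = 2*q^5 - 5*q^4 - 15*q^3 + 15*q^2 + 13*q - 10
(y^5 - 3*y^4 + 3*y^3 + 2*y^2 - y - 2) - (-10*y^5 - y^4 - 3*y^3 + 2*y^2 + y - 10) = 11*y^5 - 2*y^4 + 6*y^3 - 2*y + 8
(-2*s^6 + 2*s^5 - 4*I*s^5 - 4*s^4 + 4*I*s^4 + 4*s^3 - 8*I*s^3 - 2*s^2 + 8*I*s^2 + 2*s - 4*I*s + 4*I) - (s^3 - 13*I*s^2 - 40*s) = -2*s^6 + 2*s^5 - 4*I*s^5 - 4*s^4 + 4*I*s^4 + 3*s^3 - 8*I*s^3 - 2*s^2 + 21*I*s^2 + 42*s - 4*I*s + 4*I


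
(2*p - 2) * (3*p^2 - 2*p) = 6*p^3 - 10*p^2 + 4*p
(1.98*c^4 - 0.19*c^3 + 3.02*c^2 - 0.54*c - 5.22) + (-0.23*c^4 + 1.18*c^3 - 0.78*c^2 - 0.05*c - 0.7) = 1.75*c^4 + 0.99*c^3 + 2.24*c^2 - 0.59*c - 5.92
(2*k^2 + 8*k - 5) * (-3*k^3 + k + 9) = -6*k^5 - 24*k^4 + 17*k^3 + 26*k^2 + 67*k - 45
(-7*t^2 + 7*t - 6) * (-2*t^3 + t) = 14*t^5 - 14*t^4 + 5*t^3 + 7*t^2 - 6*t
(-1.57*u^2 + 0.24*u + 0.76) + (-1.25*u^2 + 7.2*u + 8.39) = -2.82*u^2 + 7.44*u + 9.15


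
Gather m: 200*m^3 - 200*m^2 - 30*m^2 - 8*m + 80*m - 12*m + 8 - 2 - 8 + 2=200*m^3 - 230*m^2 + 60*m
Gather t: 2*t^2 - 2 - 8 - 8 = 2*t^2 - 18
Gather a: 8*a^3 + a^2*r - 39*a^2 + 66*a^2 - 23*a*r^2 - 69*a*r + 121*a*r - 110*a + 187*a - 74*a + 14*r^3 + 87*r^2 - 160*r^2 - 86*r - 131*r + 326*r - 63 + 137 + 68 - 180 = 8*a^3 + a^2*(r + 27) + a*(-23*r^2 + 52*r + 3) + 14*r^3 - 73*r^2 + 109*r - 38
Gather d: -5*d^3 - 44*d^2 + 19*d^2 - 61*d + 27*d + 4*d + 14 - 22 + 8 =-5*d^3 - 25*d^2 - 30*d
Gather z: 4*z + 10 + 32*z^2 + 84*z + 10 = 32*z^2 + 88*z + 20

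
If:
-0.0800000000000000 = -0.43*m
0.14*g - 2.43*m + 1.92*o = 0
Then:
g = 3.22923588039867 - 13.7142857142857*o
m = 0.19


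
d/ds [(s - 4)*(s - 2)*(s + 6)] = 3*s^2 - 28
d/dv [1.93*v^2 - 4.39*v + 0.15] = 3.86*v - 4.39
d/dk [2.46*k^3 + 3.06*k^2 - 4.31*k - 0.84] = 7.38*k^2 + 6.12*k - 4.31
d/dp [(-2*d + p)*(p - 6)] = -2*d + 2*p - 6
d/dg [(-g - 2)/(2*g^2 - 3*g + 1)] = (-2*g^2 + 3*g + (g + 2)*(4*g - 3) - 1)/(2*g^2 - 3*g + 1)^2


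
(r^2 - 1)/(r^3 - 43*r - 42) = (r - 1)/(r^2 - r - 42)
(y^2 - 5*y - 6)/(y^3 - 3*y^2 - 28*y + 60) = (y + 1)/(y^2 + 3*y - 10)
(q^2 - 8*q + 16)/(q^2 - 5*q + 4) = (q - 4)/(q - 1)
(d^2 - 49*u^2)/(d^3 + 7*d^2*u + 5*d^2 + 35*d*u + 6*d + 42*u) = (d - 7*u)/(d^2 + 5*d + 6)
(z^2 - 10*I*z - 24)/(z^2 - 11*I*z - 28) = (z - 6*I)/(z - 7*I)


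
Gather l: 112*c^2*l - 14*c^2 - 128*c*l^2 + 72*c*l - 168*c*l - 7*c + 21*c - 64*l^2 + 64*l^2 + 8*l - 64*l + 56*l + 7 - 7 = -14*c^2 - 128*c*l^2 + 14*c + l*(112*c^2 - 96*c)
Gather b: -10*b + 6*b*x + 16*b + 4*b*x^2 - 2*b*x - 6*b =b*(4*x^2 + 4*x)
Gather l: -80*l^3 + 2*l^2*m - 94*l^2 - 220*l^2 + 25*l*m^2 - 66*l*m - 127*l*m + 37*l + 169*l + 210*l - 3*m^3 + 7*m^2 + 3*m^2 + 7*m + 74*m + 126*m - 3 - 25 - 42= -80*l^3 + l^2*(2*m - 314) + l*(25*m^2 - 193*m + 416) - 3*m^3 + 10*m^2 + 207*m - 70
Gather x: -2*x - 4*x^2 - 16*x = -4*x^2 - 18*x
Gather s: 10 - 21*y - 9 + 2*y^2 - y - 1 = 2*y^2 - 22*y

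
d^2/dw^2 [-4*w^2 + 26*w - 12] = -8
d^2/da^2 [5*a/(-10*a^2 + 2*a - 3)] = 20*(-2*a*(10*a - 1)^2 + (15*a - 1)*(10*a^2 - 2*a + 3))/(10*a^2 - 2*a + 3)^3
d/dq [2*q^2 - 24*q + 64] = 4*q - 24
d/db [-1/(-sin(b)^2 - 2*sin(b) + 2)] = -2*(sin(b) + 1)*cos(b)/(sin(b)^2 + 2*sin(b) - 2)^2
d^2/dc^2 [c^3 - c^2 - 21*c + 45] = 6*c - 2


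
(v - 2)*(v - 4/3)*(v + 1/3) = v^3 - 3*v^2 + 14*v/9 + 8/9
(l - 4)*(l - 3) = l^2 - 7*l + 12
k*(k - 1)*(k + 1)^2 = k^4 + k^3 - k^2 - k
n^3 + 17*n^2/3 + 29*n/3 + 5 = (n + 1)*(n + 5/3)*(n + 3)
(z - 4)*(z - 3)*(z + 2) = z^3 - 5*z^2 - 2*z + 24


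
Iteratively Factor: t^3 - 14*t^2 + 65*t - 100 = (t - 5)*(t^2 - 9*t + 20) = (t - 5)*(t - 4)*(t - 5)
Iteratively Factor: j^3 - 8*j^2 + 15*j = (j - 3)*(j^2 - 5*j) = (j - 5)*(j - 3)*(j)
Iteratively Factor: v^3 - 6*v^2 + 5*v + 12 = (v - 4)*(v^2 - 2*v - 3) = (v - 4)*(v - 3)*(v + 1)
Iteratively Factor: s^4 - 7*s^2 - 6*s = (s + 2)*(s^3 - 2*s^2 - 3*s) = (s - 3)*(s + 2)*(s^2 + s) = s*(s - 3)*(s + 2)*(s + 1)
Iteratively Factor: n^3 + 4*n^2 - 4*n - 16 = (n - 2)*(n^2 + 6*n + 8) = (n - 2)*(n + 2)*(n + 4)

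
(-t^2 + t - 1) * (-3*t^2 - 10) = 3*t^4 - 3*t^3 + 13*t^2 - 10*t + 10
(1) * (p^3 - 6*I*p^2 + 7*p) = p^3 - 6*I*p^2 + 7*p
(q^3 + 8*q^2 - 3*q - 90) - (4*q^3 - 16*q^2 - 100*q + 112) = -3*q^3 + 24*q^2 + 97*q - 202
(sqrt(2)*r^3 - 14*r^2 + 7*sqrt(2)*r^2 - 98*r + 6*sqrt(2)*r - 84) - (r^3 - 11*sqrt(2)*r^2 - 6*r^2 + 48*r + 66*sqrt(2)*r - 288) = -r^3 + sqrt(2)*r^3 - 8*r^2 + 18*sqrt(2)*r^2 - 146*r - 60*sqrt(2)*r + 204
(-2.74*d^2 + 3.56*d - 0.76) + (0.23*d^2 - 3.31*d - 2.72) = -2.51*d^2 + 0.25*d - 3.48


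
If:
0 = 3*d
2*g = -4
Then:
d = 0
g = -2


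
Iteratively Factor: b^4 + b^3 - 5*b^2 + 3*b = (b + 3)*(b^3 - 2*b^2 + b) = (b - 1)*(b + 3)*(b^2 - b) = (b - 1)^2*(b + 3)*(b)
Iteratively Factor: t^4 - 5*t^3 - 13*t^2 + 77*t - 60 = (t + 4)*(t^3 - 9*t^2 + 23*t - 15) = (t - 5)*(t + 4)*(t^2 - 4*t + 3) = (t - 5)*(t - 3)*(t + 4)*(t - 1)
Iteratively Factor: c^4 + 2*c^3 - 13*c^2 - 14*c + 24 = (c - 3)*(c^3 + 5*c^2 + 2*c - 8) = (c - 3)*(c - 1)*(c^2 + 6*c + 8) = (c - 3)*(c - 1)*(c + 2)*(c + 4)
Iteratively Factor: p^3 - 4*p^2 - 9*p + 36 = (p - 3)*(p^2 - p - 12) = (p - 3)*(p + 3)*(p - 4)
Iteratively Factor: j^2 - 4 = (j + 2)*(j - 2)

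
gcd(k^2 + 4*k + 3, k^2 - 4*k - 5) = k + 1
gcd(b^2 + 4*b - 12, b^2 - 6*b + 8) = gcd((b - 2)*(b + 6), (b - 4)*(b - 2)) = b - 2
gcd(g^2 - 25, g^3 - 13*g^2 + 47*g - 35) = g - 5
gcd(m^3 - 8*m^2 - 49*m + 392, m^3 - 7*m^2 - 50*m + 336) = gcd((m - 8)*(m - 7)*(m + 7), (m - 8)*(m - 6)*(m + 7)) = m^2 - m - 56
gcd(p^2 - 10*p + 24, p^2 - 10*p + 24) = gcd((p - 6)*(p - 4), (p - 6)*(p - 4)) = p^2 - 10*p + 24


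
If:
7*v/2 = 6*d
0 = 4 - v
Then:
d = 7/3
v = 4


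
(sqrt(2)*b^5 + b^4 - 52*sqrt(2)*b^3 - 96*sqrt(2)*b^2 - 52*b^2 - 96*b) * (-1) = -sqrt(2)*b^5 - b^4 + 52*sqrt(2)*b^3 + 52*b^2 + 96*sqrt(2)*b^2 + 96*b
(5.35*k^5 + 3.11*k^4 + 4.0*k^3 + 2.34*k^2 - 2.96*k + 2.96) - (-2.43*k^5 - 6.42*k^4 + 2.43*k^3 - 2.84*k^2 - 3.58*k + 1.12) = 7.78*k^5 + 9.53*k^4 + 1.57*k^3 + 5.18*k^2 + 0.62*k + 1.84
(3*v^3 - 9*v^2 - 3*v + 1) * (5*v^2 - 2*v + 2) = 15*v^5 - 51*v^4 + 9*v^3 - 7*v^2 - 8*v + 2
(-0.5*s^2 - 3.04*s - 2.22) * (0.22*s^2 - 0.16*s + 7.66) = -0.11*s^4 - 0.5888*s^3 - 3.832*s^2 - 22.9312*s - 17.0052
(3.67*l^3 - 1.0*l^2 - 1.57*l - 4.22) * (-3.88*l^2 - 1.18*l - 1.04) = -14.2396*l^5 - 0.4506*l^4 + 3.4548*l^3 + 19.2662*l^2 + 6.6124*l + 4.3888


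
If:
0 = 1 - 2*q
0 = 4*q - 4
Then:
No Solution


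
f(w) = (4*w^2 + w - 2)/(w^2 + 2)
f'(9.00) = 0.01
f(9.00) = 3.99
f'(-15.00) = -0.01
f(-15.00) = 3.89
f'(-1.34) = -1.85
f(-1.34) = 1.01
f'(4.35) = 0.16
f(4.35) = 3.73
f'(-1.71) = -1.45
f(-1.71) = 1.62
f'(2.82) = 0.51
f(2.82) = 3.28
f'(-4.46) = -0.22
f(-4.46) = 3.34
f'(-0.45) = -1.48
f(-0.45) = -0.74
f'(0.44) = 2.20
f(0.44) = -0.36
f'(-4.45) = -0.22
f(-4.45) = 3.34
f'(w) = -2*w*(4*w^2 + w - 2)/(w^2 + 2)^2 + (8*w + 1)/(w^2 + 2) = (-w^2 + 20*w + 2)/(w^4 + 4*w^2 + 4)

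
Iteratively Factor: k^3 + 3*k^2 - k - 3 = (k + 3)*(k^2 - 1) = (k + 1)*(k + 3)*(k - 1)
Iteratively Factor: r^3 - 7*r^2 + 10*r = (r - 5)*(r^2 - 2*r) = (r - 5)*(r - 2)*(r)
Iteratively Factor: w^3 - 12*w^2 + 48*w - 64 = (w - 4)*(w^2 - 8*w + 16) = (w - 4)^2*(w - 4)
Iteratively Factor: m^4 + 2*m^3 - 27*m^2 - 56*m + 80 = (m - 5)*(m^3 + 7*m^2 + 8*m - 16) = (m - 5)*(m - 1)*(m^2 + 8*m + 16) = (m - 5)*(m - 1)*(m + 4)*(m + 4)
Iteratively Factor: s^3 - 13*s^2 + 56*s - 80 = (s - 4)*(s^2 - 9*s + 20) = (s - 5)*(s - 4)*(s - 4)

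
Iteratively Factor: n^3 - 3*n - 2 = (n + 1)*(n^2 - n - 2) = (n - 2)*(n + 1)*(n + 1)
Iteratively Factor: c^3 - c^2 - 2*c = (c + 1)*(c^2 - 2*c) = (c - 2)*(c + 1)*(c)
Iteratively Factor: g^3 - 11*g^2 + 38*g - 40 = (g - 4)*(g^2 - 7*g + 10) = (g - 5)*(g - 4)*(g - 2)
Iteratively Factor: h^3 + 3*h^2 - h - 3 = (h - 1)*(h^2 + 4*h + 3) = (h - 1)*(h + 3)*(h + 1)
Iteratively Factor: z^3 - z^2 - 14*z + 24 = (z + 4)*(z^2 - 5*z + 6) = (z - 2)*(z + 4)*(z - 3)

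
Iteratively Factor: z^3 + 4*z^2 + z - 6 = (z + 3)*(z^2 + z - 2) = (z + 2)*(z + 3)*(z - 1)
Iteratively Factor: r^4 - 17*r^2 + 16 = (r + 1)*(r^3 - r^2 - 16*r + 16) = (r + 1)*(r + 4)*(r^2 - 5*r + 4) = (r - 4)*(r + 1)*(r + 4)*(r - 1)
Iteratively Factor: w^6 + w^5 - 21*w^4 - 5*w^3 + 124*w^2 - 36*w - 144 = (w + 4)*(w^5 - 3*w^4 - 9*w^3 + 31*w^2 - 36) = (w - 2)*(w + 4)*(w^4 - w^3 - 11*w^2 + 9*w + 18) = (w - 2)^2*(w + 4)*(w^3 + w^2 - 9*w - 9) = (w - 2)^2*(w + 3)*(w + 4)*(w^2 - 2*w - 3) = (w - 3)*(w - 2)^2*(w + 3)*(w + 4)*(w + 1)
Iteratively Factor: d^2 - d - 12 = (d + 3)*(d - 4)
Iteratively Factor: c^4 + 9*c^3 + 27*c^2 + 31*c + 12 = (c + 4)*(c^3 + 5*c^2 + 7*c + 3) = (c + 3)*(c + 4)*(c^2 + 2*c + 1) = (c + 1)*(c + 3)*(c + 4)*(c + 1)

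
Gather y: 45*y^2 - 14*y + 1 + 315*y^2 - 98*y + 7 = 360*y^2 - 112*y + 8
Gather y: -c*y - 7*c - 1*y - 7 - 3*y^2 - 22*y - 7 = -7*c - 3*y^2 + y*(-c - 23) - 14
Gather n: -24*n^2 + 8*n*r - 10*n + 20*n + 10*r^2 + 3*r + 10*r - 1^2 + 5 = -24*n^2 + n*(8*r + 10) + 10*r^2 + 13*r + 4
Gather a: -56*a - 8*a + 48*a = -16*a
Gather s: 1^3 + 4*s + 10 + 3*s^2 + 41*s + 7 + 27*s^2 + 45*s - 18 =30*s^2 + 90*s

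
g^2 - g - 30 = (g - 6)*(g + 5)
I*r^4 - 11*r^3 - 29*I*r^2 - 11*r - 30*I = (r + I)*(r + 5*I)*(r + 6*I)*(I*r + 1)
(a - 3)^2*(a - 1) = a^3 - 7*a^2 + 15*a - 9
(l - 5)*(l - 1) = l^2 - 6*l + 5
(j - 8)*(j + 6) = j^2 - 2*j - 48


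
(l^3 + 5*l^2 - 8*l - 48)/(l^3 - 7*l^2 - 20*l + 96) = (l + 4)/(l - 8)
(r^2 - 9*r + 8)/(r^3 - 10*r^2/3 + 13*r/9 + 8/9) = 9*(r - 8)/(9*r^2 - 21*r - 8)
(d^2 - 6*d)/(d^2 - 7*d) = (d - 6)/(d - 7)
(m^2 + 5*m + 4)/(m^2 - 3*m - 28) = (m + 1)/(m - 7)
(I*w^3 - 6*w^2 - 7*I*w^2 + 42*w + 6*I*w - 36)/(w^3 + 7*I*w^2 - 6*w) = I*(w^2 - 7*w + 6)/(w*(w + I))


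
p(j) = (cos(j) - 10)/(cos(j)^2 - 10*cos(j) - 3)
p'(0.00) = 0.00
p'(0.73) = 0.60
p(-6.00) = 0.77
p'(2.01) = 49.23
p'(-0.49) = -0.33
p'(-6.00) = 0.17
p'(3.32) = -0.36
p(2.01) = -7.28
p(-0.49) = 0.83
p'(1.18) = 1.99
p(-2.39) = -2.22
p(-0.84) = 1.01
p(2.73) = -1.56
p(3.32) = -1.41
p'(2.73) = 1.00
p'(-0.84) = -0.79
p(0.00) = 0.75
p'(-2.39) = -3.44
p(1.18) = 1.44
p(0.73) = 0.94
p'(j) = (2*sin(j)*cos(j) - 10*sin(j))*(cos(j) - 10)/(cos(j)^2 - 10*cos(j) - 3)^2 - sin(j)/(cos(j)^2 - 10*cos(j) - 3)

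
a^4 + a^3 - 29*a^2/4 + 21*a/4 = a*(a - 3/2)*(a - 1)*(a + 7/2)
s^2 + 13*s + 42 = (s + 6)*(s + 7)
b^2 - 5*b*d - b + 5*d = (b - 1)*(b - 5*d)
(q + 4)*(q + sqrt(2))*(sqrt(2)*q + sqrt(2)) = sqrt(2)*q^3 + 2*q^2 + 5*sqrt(2)*q^2 + 4*sqrt(2)*q + 10*q + 8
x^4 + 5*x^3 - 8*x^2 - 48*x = x*(x - 3)*(x + 4)^2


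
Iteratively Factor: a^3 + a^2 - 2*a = (a + 2)*(a^2 - a) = (a - 1)*(a + 2)*(a)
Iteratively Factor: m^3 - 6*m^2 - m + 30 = (m + 2)*(m^2 - 8*m + 15) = (m - 3)*(m + 2)*(m - 5)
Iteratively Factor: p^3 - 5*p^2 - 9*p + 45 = (p + 3)*(p^2 - 8*p + 15) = (p - 5)*(p + 3)*(p - 3)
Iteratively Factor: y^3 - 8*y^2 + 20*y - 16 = (y - 2)*(y^2 - 6*y + 8) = (y - 4)*(y - 2)*(y - 2)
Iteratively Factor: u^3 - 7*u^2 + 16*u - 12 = (u - 2)*(u^2 - 5*u + 6) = (u - 3)*(u - 2)*(u - 2)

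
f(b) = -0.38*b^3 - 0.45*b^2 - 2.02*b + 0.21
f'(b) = -1.14*b^2 - 0.9*b - 2.02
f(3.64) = -31.43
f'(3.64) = -20.40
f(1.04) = -2.80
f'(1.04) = -4.19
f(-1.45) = 3.35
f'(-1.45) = -3.11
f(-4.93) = 44.76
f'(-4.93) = -25.29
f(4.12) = -42.33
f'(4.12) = -25.08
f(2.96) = -19.57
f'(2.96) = -14.67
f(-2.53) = 8.59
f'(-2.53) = -7.04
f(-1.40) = 3.20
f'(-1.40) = -2.99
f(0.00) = 0.21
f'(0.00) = -2.02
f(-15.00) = 1211.76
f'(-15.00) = -245.02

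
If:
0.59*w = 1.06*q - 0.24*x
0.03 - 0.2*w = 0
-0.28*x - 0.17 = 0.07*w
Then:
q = -0.06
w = 0.15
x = -0.64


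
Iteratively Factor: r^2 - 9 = (r + 3)*(r - 3)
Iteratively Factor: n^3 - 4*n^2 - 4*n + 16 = (n + 2)*(n^2 - 6*n + 8) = (n - 4)*(n + 2)*(n - 2)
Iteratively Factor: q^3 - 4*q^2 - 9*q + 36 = (q - 4)*(q^2 - 9) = (q - 4)*(q - 3)*(q + 3)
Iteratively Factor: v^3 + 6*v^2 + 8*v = (v)*(v^2 + 6*v + 8) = v*(v + 4)*(v + 2)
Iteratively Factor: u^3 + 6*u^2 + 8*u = (u + 2)*(u^2 + 4*u) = (u + 2)*(u + 4)*(u)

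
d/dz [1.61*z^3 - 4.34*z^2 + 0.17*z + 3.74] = 4.83*z^2 - 8.68*z + 0.17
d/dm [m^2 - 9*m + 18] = 2*m - 9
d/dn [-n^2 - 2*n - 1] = -2*n - 2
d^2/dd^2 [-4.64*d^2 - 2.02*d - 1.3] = -9.28000000000000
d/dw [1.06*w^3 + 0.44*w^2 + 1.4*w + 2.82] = 3.18*w^2 + 0.88*w + 1.4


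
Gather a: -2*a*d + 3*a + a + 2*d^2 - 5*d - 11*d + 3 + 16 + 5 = a*(4 - 2*d) + 2*d^2 - 16*d + 24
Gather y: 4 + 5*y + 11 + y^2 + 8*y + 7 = y^2 + 13*y + 22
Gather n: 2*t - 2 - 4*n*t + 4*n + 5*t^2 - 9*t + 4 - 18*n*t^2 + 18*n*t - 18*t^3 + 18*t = n*(-18*t^2 + 14*t + 4) - 18*t^3 + 5*t^2 + 11*t + 2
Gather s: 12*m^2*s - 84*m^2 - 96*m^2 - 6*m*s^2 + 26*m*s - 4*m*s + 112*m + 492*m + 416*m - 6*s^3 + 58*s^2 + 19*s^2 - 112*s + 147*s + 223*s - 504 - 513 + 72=-180*m^2 + 1020*m - 6*s^3 + s^2*(77 - 6*m) + s*(12*m^2 + 22*m + 258) - 945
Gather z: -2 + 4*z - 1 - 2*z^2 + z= -2*z^2 + 5*z - 3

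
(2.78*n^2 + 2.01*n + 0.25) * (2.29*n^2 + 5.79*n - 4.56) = 6.3662*n^4 + 20.6991*n^3 - 0.4664*n^2 - 7.7181*n - 1.14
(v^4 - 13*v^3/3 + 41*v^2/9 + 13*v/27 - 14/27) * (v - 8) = v^5 - 37*v^4/3 + 353*v^3/9 - 971*v^2/27 - 118*v/27 + 112/27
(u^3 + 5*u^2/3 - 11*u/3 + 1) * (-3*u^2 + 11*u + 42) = -3*u^5 + 6*u^4 + 214*u^3/3 + 80*u^2/3 - 143*u + 42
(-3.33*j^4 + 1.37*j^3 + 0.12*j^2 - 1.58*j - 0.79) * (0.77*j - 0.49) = -2.5641*j^5 + 2.6866*j^4 - 0.5789*j^3 - 1.2754*j^2 + 0.1659*j + 0.3871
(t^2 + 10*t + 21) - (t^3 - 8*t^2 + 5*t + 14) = -t^3 + 9*t^2 + 5*t + 7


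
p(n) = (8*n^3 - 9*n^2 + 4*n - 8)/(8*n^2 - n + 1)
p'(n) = (1 - 16*n)*(8*n^3 - 9*n^2 + 4*n - 8)/(8*n^2 - n + 1)^2 + (24*n^2 - 18*n + 4)/(8*n^2 - n + 1) = (64*n^4 - 16*n^3 + n^2 + 110*n - 4)/(64*n^4 - 16*n^3 + 17*n^2 - 2*n + 1)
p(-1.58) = -3.03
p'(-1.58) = 0.56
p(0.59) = -2.23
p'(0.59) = 6.44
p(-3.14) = -4.30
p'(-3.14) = 0.93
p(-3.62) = -4.75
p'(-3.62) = 0.95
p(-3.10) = -4.26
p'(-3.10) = 0.92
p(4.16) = 3.17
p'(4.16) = 1.01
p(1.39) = 0.11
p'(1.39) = 1.53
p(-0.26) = -5.44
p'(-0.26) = -9.86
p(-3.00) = -4.17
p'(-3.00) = 0.92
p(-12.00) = -13.03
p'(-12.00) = 1.00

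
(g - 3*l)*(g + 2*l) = g^2 - g*l - 6*l^2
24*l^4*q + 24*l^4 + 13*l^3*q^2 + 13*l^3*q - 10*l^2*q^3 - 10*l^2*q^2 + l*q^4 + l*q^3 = (-8*l + q)*(-3*l + q)*(l + q)*(l*q + l)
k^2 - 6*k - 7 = (k - 7)*(k + 1)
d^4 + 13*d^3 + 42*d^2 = d^2*(d + 6)*(d + 7)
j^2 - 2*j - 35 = (j - 7)*(j + 5)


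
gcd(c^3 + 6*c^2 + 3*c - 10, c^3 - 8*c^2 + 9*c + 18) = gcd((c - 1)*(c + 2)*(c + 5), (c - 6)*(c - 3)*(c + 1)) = 1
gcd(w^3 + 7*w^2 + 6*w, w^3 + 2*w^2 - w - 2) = w + 1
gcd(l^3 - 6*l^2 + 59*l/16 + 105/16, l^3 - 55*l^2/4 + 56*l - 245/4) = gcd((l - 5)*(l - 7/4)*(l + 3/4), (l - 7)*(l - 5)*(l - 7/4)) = l^2 - 27*l/4 + 35/4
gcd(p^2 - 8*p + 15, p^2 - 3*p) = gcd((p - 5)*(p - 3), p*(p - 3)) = p - 3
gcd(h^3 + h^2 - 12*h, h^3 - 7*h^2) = h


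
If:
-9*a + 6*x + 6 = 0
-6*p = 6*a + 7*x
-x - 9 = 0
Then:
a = -16/3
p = 95/6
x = -9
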